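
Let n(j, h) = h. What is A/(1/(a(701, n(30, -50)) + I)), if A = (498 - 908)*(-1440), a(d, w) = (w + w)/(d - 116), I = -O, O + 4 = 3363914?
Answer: -25818683344000/13 ≈ -1.9861e+12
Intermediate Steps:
O = 3363910 (O = -4 + 3363914 = 3363910)
I = -3363910 (I = -1*3363910 = -3363910)
a(d, w) = 2*w/(-116 + d) (a(d, w) = (2*w)/(-116 + d) = 2*w/(-116 + d))
A = 590400 (A = -410*(-1440) = 590400)
A/(1/(a(701, n(30, -50)) + I)) = 590400/(1/(2*(-50)/(-116 + 701) - 3363910)) = 590400/(1/(2*(-50)/585 - 3363910)) = 590400/(1/(2*(-50)*(1/585) - 3363910)) = 590400/(1/(-20/117 - 3363910)) = 590400/(1/(-393577490/117)) = 590400/(-117/393577490) = 590400*(-393577490/117) = -25818683344000/13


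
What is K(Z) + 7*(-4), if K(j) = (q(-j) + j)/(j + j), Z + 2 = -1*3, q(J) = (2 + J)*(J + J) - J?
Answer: -34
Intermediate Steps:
q(J) = -J + 2*J*(2 + J) (q(J) = (2 + J)*(2*J) - J = 2*J*(2 + J) - J = -J + 2*J*(2 + J))
Z = -5 (Z = -2 - 1*3 = -2 - 3 = -5)
K(j) = (j - j*(3 - 2*j))/(2*j) (K(j) = ((-j)*(3 + 2*(-j)) + j)/(j + j) = ((-j)*(3 - 2*j) + j)/((2*j)) = (-j*(3 - 2*j) + j)*(1/(2*j)) = (j - j*(3 - 2*j))*(1/(2*j)) = (j - j*(3 - 2*j))/(2*j))
K(Z) + 7*(-4) = (-1 - 5) + 7*(-4) = -6 - 28 = -34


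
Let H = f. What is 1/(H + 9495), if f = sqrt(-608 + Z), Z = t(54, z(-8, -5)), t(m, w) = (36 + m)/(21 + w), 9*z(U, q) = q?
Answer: 873540/8294317831 - 2*I*sqrt(1277213)/8294317831 ≈ 0.00010532 - 2.7251e-7*I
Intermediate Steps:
z(U, q) = q/9
t(m, w) = (36 + m)/(21 + w)
Z = 405/92 (Z = (36 + 54)/(21 + (1/9)*(-5)) = 90/(21 - 5/9) = 90/(184/9) = (9/184)*90 = 405/92 ≈ 4.4022)
f = I*sqrt(1277213)/46 (f = sqrt(-608 + 405/92) = sqrt(-55531/92) = I*sqrt(1277213)/46 ≈ 24.568*I)
H = I*sqrt(1277213)/46 ≈ 24.568*I
1/(H + 9495) = 1/(I*sqrt(1277213)/46 + 9495) = 1/(9495 + I*sqrt(1277213)/46)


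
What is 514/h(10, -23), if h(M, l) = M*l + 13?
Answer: -514/217 ≈ -2.3687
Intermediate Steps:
h(M, l) = 13 + M*l
514/h(10, -23) = 514/(13 + 10*(-23)) = 514/(13 - 230) = 514/(-217) = 514*(-1/217) = -514/217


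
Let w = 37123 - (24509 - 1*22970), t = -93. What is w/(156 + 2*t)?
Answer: -17792/15 ≈ -1186.1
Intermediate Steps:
w = 35584 (w = 37123 - (24509 - 22970) = 37123 - 1*1539 = 37123 - 1539 = 35584)
w/(156 + 2*t) = 35584/(156 + 2*(-93)) = 35584/(156 - 186) = 35584/(-30) = 35584*(-1/30) = -17792/15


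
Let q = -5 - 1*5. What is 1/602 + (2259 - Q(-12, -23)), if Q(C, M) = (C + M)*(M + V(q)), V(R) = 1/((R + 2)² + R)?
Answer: 11821939/8127 ≈ 1454.7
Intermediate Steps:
q = -10 (q = -5 - 5 = -10)
V(R) = 1/(R + (2 + R)²) (V(R) = 1/((2 + R)² + R) = 1/(R + (2 + R)²))
Q(C, M) = (1/54 + M)*(C + M) (Q(C, M) = (C + M)*(M + 1/(-10 + (2 - 10)²)) = (C + M)*(M + 1/(-10 + (-8)²)) = (C + M)*(M + 1/(-10 + 64)) = (C + M)*(M + 1/54) = (C + M)*(1/54 + M) = (1/54 + M)*(C + M))
1/602 + (2259 - Q(-12, -23)) = 1/602 + (2259 - ((-23)² + (1/54)*(-12) + (1/54)*(-23) - 12*(-23))) = 1/602 + (2259 - (529 - 2/9 - 23/54 + 276)) = 1/602 + (2259 - 1*43435/54) = 1/602 + (2259 - 43435/54) = 1/602 + 78551/54 = 11821939/8127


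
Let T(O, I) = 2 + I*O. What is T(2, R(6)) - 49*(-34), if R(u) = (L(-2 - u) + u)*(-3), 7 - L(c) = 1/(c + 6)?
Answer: 1587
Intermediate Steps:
L(c) = 7 - 1/(6 + c) (L(c) = 7 - 1/(c + 6) = 7 - 1/(6 + c))
R(u) = -3*u - 3*(27 - 7*u)/(4 - u) (R(u) = ((41 + 7*(-2 - u))/(6 + (-2 - u)) + u)*(-3) = ((41 + (-14 - 7*u))/(4 - u) + u)*(-3) = ((27 - 7*u)/(4 - u) + u)*(-3) = (u + (27 - 7*u)/(4 - u))*(-3) = -3*u - 3*(27 - 7*u)/(4 - u))
T(2, R(6)) - 49*(-34) = (2 + (3*(27 - 1*6**2 - 3*6)/(-4 + 6))*2) - 49*(-34) = (2 + (3*(27 - 1*36 - 18)/2)*2) + 1666 = (2 + (3*(1/2)*(27 - 36 - 18))*2) + 1666 = (2 + (3*(1/2)*(-27))*2) + 1666 = (2 - 81/2*2) + 1666 = (2 - 81) + 1666 = -79 + 1666 = 1587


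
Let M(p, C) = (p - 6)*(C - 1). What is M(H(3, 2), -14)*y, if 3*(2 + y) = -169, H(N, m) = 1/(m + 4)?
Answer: -30625/6 ≈ -5104.2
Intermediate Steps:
H(N, m) = 1/(4 + m)
M(p, C) = (-1 + C)*(-6 + p) (M(p, C) = (-6 + p)*(-1 + C) = (-1 + C)*(-6 + p))
y = -175/3 (y = -2 + (⅓)*(-169) = -2 - 169/3 = -175/3 ≈ -58.333)
M(H(3, 2), -14)*y = (6 - 1/(4 + 2) - 6*(-14) - 14/(4 + 2))*(-175/3) = (6 - 1/6 + 84 - 14/6)*(-175/3) = (6 - 1*⅙ + 84 - 14*⅙)*(-175/3) = (6 - ⅙ + 84 - 7/3)*(-175/3) = (175/2)*(-175/3) = -30625/6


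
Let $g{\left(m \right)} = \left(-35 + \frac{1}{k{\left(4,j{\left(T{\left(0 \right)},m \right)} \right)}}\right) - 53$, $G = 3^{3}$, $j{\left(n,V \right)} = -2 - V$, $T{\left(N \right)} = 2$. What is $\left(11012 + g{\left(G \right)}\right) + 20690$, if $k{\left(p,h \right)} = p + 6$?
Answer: $\frac{316141}{10} \approx 31614.0$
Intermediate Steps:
$k{\left(p,h \right)} = 6 + p$
$G = 27$
$g{\left(m \right)} = - \frac{879}{10}$ ($g{\left(m \right)} = \left(-35 + \frac{1}{6 + 4}\right) - 53 = \left(-35 + \frac{1}{10}\right) - 53 = - \frac{349}{10} - 53 = - \frac{879}{10}$)
$\left(11012 + g{\left(G \right)}\right) + 20690 = \left(11012 - \frac{879}{10}\right) + 20690 = \frac{109241}{10} + 20690 = \frac{316141}{10}$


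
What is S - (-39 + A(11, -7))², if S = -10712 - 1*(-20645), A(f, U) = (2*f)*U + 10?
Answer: -23556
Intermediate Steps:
A(f, U) = 10 + 2*U*f (A(f, U) = 2*U*f + 10 = 10 + 2*U*f)
S = 9933 (S = -10712 + 20645 = 9933)
S - (-39 + A(11, -7))² = 9933 - (-39 + (10 + 2*(-7)*11))² = 9933 - (-39 + (10 - 154))² = 9933 - (-39 - 144)² = 9933 - 1*(-183)² = 9933 - 1*33489 = 9933 - 33489 = -23556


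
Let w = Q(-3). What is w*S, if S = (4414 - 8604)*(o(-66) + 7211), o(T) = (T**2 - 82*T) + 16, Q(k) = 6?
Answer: -427254300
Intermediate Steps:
o(T) = 16 + T**2 - 82*T
w = 6
S = -71209050 (S = (4414 - 8604)*((16 + (-66)**2 - 82*(-66)) + 7211) = -4190*((16 + 4356 + 5412) + 7211) = -4190*(9784 + 7211) = -4190*16995 = -71209050)
w*S = 6*(-71209050) = -427254300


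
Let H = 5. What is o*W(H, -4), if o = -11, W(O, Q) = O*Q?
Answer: 220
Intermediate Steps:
o*W(H, -4) = -55*(-4) = -11*(-20) = 220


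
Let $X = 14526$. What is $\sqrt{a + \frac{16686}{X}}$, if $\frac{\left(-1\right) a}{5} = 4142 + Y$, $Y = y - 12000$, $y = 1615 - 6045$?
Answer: $\frac{\sqrt{4445942961}}{269} \approx 247.87$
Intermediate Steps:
$y = -4430$ ($y = 1615 - 6045 = -4430$)
$Y = -16430$ ($Y = -4430 - 12000 = -16430$)
$a = 61440$ ($a = - 5 \left(4142 - 16430\right) = \left(-5\right) \left(-12288\right) = 61440$)
$\sqrt{a + \frac{16686}{X}} = \sqrt{61440 + \frac{16686}{14526}} = \sqrt{61440 + 16686 \cdot \frac{1}{14526}} = \sqrt{61440 + \frac{309}{269}} = \sqrt{\frac{16527669}{269}} = \frac{\sqrt{4445942961}}{269}$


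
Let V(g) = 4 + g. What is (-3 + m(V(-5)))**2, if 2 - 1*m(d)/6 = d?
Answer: 225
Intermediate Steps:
m(d) = 12 - 6*d
(-3 + m(V(-5)))**2 = (-3 + (12 - 6*(4 - 5)))**2 = (-3 + (12 - 6*(-1)))**2 = (-3 + (12 + 6))**2 = (-3 + 18)**2 = 15**2 = 225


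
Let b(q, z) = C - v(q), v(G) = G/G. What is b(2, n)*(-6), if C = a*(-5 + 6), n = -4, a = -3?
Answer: 24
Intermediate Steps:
v(G) = 1
C = -3 (C = -3*(-5 + 6) = -3*1 = -3)
b(q, z) = -4 (b(q, z) = -3 - 1*1 = -3 - 1 = -4)
b(2, n)*(-6) = -4*(-6) = 24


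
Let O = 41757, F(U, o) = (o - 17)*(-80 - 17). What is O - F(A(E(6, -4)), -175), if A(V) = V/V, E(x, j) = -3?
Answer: 23133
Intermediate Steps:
A(V) = 1
F(U, o) = 1649 - 97*o (F(U, o) = (-17 + o)*(-97) = 1649 - 97*o)
O - F(A(E(6, -4)), -175) = 41757 - (1649 - 97*(-175)) = 41757 - (1649 + 16975) = 41757 - 1*18624 = 41757 - 18624 = 23133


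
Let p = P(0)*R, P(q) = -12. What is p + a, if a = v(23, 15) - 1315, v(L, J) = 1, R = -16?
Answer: -1122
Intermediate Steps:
p = 192 (p = -12*(-16) = 192)
a = -1314 (a = 1 - 1315 = -1314)
p + a = 192 - 1314 = -1122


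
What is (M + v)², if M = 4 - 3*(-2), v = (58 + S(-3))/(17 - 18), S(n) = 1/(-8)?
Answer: 146689/64 ≈ 2292.0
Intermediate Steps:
S(n) = -⅛ (S(n) = 1*(-⅛) = -⅛)
v = -463/8 (v = (58 - ⅛)/(17 - 18) = (463/8)/(-1) = (463/8)*(-1) = -463/8 ≈ -57.875)
M = 10 (M = 4 + 6 = 10)
(M + v)² = (10 - 463/8)² = (-383/8)² = 146689/64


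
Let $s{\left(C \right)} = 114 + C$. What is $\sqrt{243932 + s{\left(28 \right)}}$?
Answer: $\sqrt{244074} \approx 494.04$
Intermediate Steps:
$\sqrt{243932 + s{\left(28 \right)}} = \sqrt{243932 + \left(114 + 28\right)} = \sqrt{243932 + 142} = \sqrt{244074}$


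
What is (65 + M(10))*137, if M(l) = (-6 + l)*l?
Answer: 14385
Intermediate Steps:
M(l) = l*(-6 + l)
(65 + M(10))*137 = (65 + 10*(-6 + 10))*137 = (65 + 10*4)*137 = (65 + 40)*137 = 105*137 = 14385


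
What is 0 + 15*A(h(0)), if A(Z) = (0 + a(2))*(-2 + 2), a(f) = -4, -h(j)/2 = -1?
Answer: 0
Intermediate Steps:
h(j) = 2 (h(j) = -2*(-1) = 2)
A(Z) = 0 (A(Z) = (0 - 4)*(-2 + 2) = -4*0 = 0)
0 + 15*A(h(0)) = 0 + 15*0 = 0 + 0 = 0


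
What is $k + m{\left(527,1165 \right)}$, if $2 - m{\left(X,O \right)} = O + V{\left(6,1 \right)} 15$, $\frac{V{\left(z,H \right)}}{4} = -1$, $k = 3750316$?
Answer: $3749213$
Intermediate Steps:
$V{\left(z,H \right)} = -4$ ($V{\left(z,H \right)} = 4 \left(-1\right) = -4$)
$m{\left(X,O \right)} = 62 - O$ ($m{\left(X,O \right)} = 2 - \left(O - 60\right) = 2 - \left(-60 + O\right) = 62 - O$)
$k + m{\left(527,1165 \right)} = 3750316 + \left(62 - 1165\right) = 3750316 - 1103 = 3749213$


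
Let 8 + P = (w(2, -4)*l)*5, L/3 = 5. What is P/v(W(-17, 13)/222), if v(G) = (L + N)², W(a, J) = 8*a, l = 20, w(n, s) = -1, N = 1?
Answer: -27/64 ≈ -0.42188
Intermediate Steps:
L = 15 (L = 3*5 = 15)
P = -108 (P = -8 - 1*20*5 = -8 - 20*5 = -8 - 100 = -108)
v(G) = 256 (v(G) = (15 + 1)² = 16² = 256)
P/v(W(-17, 13)/222) = -108/256 = -108*1/256 = -27/64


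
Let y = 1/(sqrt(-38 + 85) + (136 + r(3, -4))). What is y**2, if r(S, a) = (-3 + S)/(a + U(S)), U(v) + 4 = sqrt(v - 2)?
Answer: (136 + sqrt(47))**(-2) ≈ 4.9001e-5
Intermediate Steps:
U(v) = -4 + sqrt(-2 + v) (U(v) = -4 + sqrt(v - 2) = -4 + sqrt(-2 + v))
r(S, a) = (-3 + S)/(-4 + a + sqrt(-2 + S)) (r(S, a) = (-3 + S)/(a + (-4 + sqrt(-2 + S))) = (-3 + S)/(-4 + a + sqrt(-2 + S)))
y = 1/(136 + sqrt(47)) (y = 1/(sqrt(-38 + 85) + (136 + (-3 + 3)/(-4 - 4 + sqrt(-2 + 3)))) = 1/(sqrt(47) + (136 + 0/(-4 - 4 + sqrt(1)))) = 1/(sqrt(47) + (136 + 0/(-4 - 4 + 1))) = 1/(sqrt(47) + (136 + 0/(-7))) = 1/(sqrt(47) + (136 - 1/7*0)) = 1/(sqrt(47) + (136 + 0)) = 1/(sqrt(47) + 136) = 1/(136 + sqrt(47)) ≈ 0.0070001)
y**2 = (136/18449 - sqrt(47)/18449)**2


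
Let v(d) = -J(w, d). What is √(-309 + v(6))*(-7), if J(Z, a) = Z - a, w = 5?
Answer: -14*I*√77 ≈ -122.85*I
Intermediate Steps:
v(d) = -5 + d (v(d) = -(5 - d) = -5 + d)
√(-309 + v(6))*(-7) = √(-309 + (-5 + 6))*(-7) = √(-309 + 1)*(-7) = √(-308)*(-7) = (2*I*√77)*(-7) = -14*I*√77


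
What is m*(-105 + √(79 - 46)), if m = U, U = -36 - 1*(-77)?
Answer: -4305 + 41*√33 ≈ -4069.5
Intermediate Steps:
U = 41 (U = -36 + 77 = 41)
m = 41
m*(-105 + √(79 - 46)) = 41*(-105 + √(79 - 46)) = 41*(-105 + √33) = -4305 + 41*√33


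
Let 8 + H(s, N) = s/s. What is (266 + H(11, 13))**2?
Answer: 67081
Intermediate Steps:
H(s, N) = -7 (H(s, N) = -8 + s/s = -8 + 1 = -7)
(266 + H(11, 13))**2 = (266 - 7)**2 = 259**2 = 67081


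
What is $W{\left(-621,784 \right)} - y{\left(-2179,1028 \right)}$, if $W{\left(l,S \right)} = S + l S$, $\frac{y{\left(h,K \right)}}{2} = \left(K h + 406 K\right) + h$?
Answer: $3163566$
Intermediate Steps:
$y{\left(h,K \right)} = 2 h + 812 K + 2 K h$ ($y{\left(h,K \right)} = 2 \left(\left(K h + 406 K\right) + h\right) = 2 \left(\left(406 K + K h\right) + h\right) = 2 \left(h + 406 K + K h\right) = 2 h + 812 K + 2 K h$)
$W{\left(l,S \right)} = S + S l$
$W{\left(-621,784 \right)} - y{\left(-2179,1028 \right)} = 784 \left(1 - 621\right) - \left(2 \left(-2179\right) + 812 \cdot 1028 + 2 \cdot 1028 \left(-2179\right)\right) = 784 \left(-620\right) - \left(-4358 + 834736 - 4480024\right) = -486080 - -3649646 = -486080 + 3649646 = 3163566$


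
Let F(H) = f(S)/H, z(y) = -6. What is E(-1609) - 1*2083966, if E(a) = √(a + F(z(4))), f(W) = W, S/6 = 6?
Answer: -2083966 + I*√1615 ≈ -2.084e+6 + 40.187*I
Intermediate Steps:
S = 36 (S = 6*6 = 36)
F(H) = 36/H
E(a) = √(-6 + a) (E(a) = √(a + 36/(-6)) = √(a + 36*(-⅙)) = √(a - 6) = √(-6 + a))
E(-1609) - 1*2083966 = √(-6 - 1609) - 1*2083966 = √(-1615) - 2083966 = I*√1615 - 2083966 = -2083966 + I*√1615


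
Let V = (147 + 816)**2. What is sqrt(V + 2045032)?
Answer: sqrt(2972401) ≈ 1724.1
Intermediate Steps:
V = 927369 (V = 963**2 = 927369)
sqrt(V + 2045032) = sqrt(927369 + 2045032) = sqrt(2972401)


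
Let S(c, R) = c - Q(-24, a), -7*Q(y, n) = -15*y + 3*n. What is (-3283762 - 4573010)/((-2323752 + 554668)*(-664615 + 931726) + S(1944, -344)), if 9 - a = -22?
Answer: 18332468/1102597520069 ≈ 1.6627e-5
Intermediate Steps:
a = 31 (a = 9 - 1*(-22) = 9 + 22 = 31)
Q(y, n) = -3*n/7 + 15*y/7 (Q(y, n) = -(-15*y + 3*n)/7 = -3*n/7 + 15*y/7)
S(c, R) = 453/7 + c (S(c, R) = c - (-3/7*31 + (15/7)*(-24)) = c - (-93/7 - 360/7) = c - 1*(-453/7) = c + 453/7 = 453/7 + c)
(-3283762 - 4573010)/((-2323752 + 554668)*(-664615 + 931726) + S(1944, -344)) = (-3283762 - 4573010)/((-2323752 + 554668)*(-664615 + 931726) + (453/7 + 1944)) = -7856772/(-1769084*267111 + 14061/7) = -7856772/(-472541796324 + 14061/7) = -7856772/(-3307792560207/7) = -7856772*(-7/3307792560207) = 18332468/1102597520069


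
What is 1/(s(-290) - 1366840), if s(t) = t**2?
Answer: -1/1282740 ≈ -7.7958e-7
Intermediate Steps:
1/(s(-290) - 1366840) = 1/((-290)**2 - 1366840) = 1/(84100 - 1366840) = 1/(-1282740) = -1/1282740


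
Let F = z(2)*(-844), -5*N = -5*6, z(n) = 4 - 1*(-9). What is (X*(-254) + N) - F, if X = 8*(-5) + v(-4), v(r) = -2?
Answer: 21646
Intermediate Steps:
z(n) = 13 (z(n) = 4 + 9 = 13)
X = -42 (X = 8*(-5) - 2 = -40 - 2 = -42)
N = 6 (N = -(-1)*6 = -1/5*(-30) = 6)
F = -10972 (F = 13*(-844) = -10972)
(X*(-254) + N) - F = (-42*(-254) + 6) - 1*(-10972) = (10668 + 6) + 10972 = 10674 + 10972 = 21646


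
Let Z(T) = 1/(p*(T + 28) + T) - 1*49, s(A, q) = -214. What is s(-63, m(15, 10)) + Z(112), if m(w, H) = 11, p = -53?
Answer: -1922005/7308 ≈ -263.00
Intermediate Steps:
Z(T) = -49 + 1/(-1484 - 52*T) (Z(T) = 1/(-53*(T + 28) + T) - 1*49 = 1/(-53*(28 + T) + T) - 49 = 1/((-1484 - 53*T) + T) - 49 = 1/(-1484 - 52*T) - 49 = -49 + 1/(-1484 - 52*T))
s(-63, m(15, 10)) + Z(112) = -214 + (72717 + 2548*112)/(4*(-371 - 13*112)) = -214 + (72717 + 285376)/(4*(-371 - 1456)) = -214 + (¼)*358093/(-1827) = -214 + (¼)*(-1/1827)*358093 = -214 - 358093/7308 = -1922005/7308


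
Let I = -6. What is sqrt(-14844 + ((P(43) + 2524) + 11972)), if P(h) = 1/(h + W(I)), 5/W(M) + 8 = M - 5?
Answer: I*sqrt(57359071)/406 ≈ 18.654*I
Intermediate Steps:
W(M) = 5/(-13 + M) (W(M) = 5/(-8 + (M - 5)) = 5/(-8 + (-5 + M)) = 5/(-13 + M))
P(h) = 1/(-5/19 + h) (P(h) = 1/(h + 5/(-13 - 6)) = 1/(h + 5/(-19)) = 1/(h + 5*(-1/19)) = 1/(h - 5/19) = 1/(-5/19 + h))
sqrt(-14844 + ((P(43) + 2524) + 11972)) = sqrt(-14844 + ((19/(-5 + 19*43) + 2524) + 11972)) = sqrt(-14844 + ((19/(-5 + 817) + 2524) + 11972)) = sqrt(-14844 + ((19/812 + 2524) + 11972)) = sqrt(-14844 + (2049507/812 + 11972)) = sqrt(-14844 + 11770771/812) = sqrt(-282557/812) = I*sqrt(57359071)/406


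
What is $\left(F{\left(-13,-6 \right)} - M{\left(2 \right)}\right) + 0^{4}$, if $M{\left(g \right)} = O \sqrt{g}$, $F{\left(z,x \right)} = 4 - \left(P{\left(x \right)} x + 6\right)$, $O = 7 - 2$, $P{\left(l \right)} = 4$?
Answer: $22 - 5 \sqrt{2} \approx 14.929$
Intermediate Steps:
$O = 5$
$F{\left(z,x \right)} = -2 - 4 x$ ($F{\left(z,x \right)} = 4 - \left(4 x + 6\right) = 4 - \left(6 + 4 x\right) = -2 - 4 x$)
$M{\left(g \right)} = 5 \sqrt{g}$
$\left(F{\left(-13,-6 \right)} - M{\left(2 \right)}\right) + 0^{4} = \left(\left(-2 - -24\right) - 5 \sqrt{2}\right) + 0^{4} = \left(\left(-2 + 24\right) - 5 \sqrt{2}\right) + 0 = \left(22 - 5 \sqrt{2}\right) + 0 = 22 - 5 \sqrt{2}$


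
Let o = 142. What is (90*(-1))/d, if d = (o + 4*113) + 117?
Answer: -10/79 ≈ -0.12658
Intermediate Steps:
d = 711 (d = (142 + 4*113) + 117 = (142 + 452) + 117 = 594 + 117 = 711)
(90*(-1))/d = (90*(-1))/711 = -90*1/711 = -10/79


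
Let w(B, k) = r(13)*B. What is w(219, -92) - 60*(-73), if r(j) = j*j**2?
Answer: 485523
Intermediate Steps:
r(j) = j**3
w(B, k) = 2197*B (w(B, k) = 13**3*B = 2197*B)
w(219, -92) - 60*(-73) = 2197*219 - 60*(-73) = 481143 - 1*(-4380) = 481143 + 4380 = 485523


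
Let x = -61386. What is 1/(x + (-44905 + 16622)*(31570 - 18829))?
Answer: -1/360415089 ≈ -2.7746e-9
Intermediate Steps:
1/(x + (-44905 + 16622)*(31570 - 18829)) = 1/(-61386 + (-44905 + 16622)*(31570 - 18829)) = 1/(-61386 - 28283*12741) = 1/(-61386 - 360353703) = 1/(-360415089) = -1/360415089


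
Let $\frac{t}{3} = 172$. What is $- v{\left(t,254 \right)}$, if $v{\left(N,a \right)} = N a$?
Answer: $-131064$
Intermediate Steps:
$t = 516$ ($t = 3 \cdot 172 = 516$)
$- v{\left(t,254 \right)} = - 516 \cdot 254 = \left(-1\right) 131064 = -131064$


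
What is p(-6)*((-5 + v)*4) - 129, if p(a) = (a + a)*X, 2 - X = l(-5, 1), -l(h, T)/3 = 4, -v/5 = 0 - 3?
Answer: -6849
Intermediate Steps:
v = 15 (v = -5*(0 - 3) = -5*(-3) = 15)
l(h, T) = -12 (l(h, T) = -3*4 = -12)
X = 14 (X = 2 - 1*(-12) = 2 + 12 = 14)
p(a) = 28*a (p(a) = (a + a)*14 = (2*a)*14 = 28*a)
p(-6)*((-5 + v)*4) - 129 = (28*(-6))*((-5 + 15)*4) - 129 = -1680*4 - 129 = -168*40 - 129 = -6720 - 129 = -6849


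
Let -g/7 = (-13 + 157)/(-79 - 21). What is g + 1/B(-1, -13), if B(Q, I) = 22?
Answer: 5569/550 ≈ 10.125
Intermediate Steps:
g = 252/25 (g = -7*(-13 + 157)/(-79 - 21) = -1008/(-100) = -1008*(-1)/100 = -7*(-36/25) = 252/25 ≈ 10.080)
g + 1/B(-1, -13) = 252/25 + 1/22 = 5569/550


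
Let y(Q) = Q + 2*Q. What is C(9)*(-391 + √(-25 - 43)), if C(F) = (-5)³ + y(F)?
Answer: 38318 - 196*I*√17 ≈ 38318.0 - 808.13*I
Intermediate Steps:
y(Q) = 3*Q
C(F) = -125 + 3*F (C(F) = (-5)³ + 3*F = -125 + 3*F)
C(9)*(-391 + √(-25 - 43)) = (-125 + 3*9)*(-391 + √(-25 - 43)) = (-125 + 27)*(-391 + √(-68)) = -98*(-391 + 2*I*√17) = 38318 - 196*I*√17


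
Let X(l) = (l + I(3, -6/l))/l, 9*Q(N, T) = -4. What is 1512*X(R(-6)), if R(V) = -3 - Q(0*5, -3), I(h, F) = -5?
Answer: 102816/23 ≈ 4470.3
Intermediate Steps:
Q(N, T) = -4/9 (Q(N, T) = (1/9)*(-4) = -4/9)
R(V) = -23/9 (R(V) = -3 - 1*(-4/9) = -3 + 4/9 = -23/9)
X(l) = (-5 + l)/l (X(l) = (l - 5)/l = (-5 + l)/l)
1512*X(R(-6)) = 1512*((-5 - 23/9)/(-23/9)) = 1512*(-9/23*(-68/9)) = 1512*(68/23) = 102816/23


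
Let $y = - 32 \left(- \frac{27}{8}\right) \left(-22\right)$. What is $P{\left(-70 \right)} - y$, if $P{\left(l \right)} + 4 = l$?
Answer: $2302$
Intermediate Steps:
$P{\left(l \right)} = -4 + l$
$y = -2376$ ($y = - 32 \left(\left(-27\right) \frac{1}{8}\right) \left(-22\right) = \left(-32\right) \left(- \frac{27}{8}\right) \left(-22\right) = 108 \left(-22\right) = -2376$)
$P{\left(-70 \right)} - y = \left(-4 - 70\right) - -2376 = -74 + 2376 = 2302$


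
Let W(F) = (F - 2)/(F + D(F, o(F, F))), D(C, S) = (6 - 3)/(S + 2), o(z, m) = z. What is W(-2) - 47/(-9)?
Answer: 47/9 ≈ 5.2222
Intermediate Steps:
D(C, S) = 3/(2 + S)
W(F) = (-2 + F)/(F + 3/(2 + F)) (W(F) = (F - 2)/(F + 3/(2 + F)) = (-2 + F)/(F + 3/(2 + F)))
W(-2) - 47/(-9) = (-2 - 2)*(2 - 2)/(3 - 2*(2 - 2)) - 47/(-9) = -4*0/(3 - 2*0) - 47*(-1/9) = -4*0/(3 + 0) + 47/9 = -4*0/3 + 47/9 = (1/3)*(-4)*0 + 47/9 = 0 + 47/9 = 47/9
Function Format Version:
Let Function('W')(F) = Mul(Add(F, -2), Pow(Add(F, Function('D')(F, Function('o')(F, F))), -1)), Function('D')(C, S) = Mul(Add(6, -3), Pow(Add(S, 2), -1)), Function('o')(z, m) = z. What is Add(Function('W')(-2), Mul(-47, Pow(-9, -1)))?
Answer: Rational(47, 9) ≈ 5.2222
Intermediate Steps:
Function('D')(C, S) = Mul(3, Pow(Add(2, S), -1))
Function('W')(F) = Mul(Pow(Add(F, Mul(3, Pow(Add(2, F), -1))), -1), Add(-2, F)) (Function('W')(F) = Mul(Add(F, -2), Pow(Add(F, Mul(3, Pow(Add(2, F), -1))), -1)) = Mul(Add(-2, F), Pow(Add(F, Mul(3, Pow(Add(2, F), -1))), -1)) = Mul(Pow(Add(F, Mul(3, Pow(Add(2, F), -1))), -1), Add(-2, F)))
Add(Function('W')(-2), Mul(-47, Pow(-9, -1))) = Add(Mul(Pow(Add(3, Mul(-2, Add(2, -2))), -1), Add(-2, -2), Add(2, -2)), Mul(-47, Pow(-9, -1))) = Add(Mul(Pow(Add(3, Mul(-2, 0)), -1), -4, 0), Mul(-47, Rational(-1, 9))) = Add(Mul(Pow(Add(3, 0), -1), -4, 0), Rational(47, 9)) = Add(Mul(Pow(3, -1), -4, 0), Rational(47, 9)) = Add(Mul(Rational(1, 3), -4, 0), Rational(47, 9)) = Add(0, Rational(47, 9)) = Rational(47, 9)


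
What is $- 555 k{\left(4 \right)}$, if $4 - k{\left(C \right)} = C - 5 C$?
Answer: $-11100$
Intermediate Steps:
$k{\left(C \right)} = 4 + 4 C$ ($k{\left(C \right)} = 4 - \left(C - 5 C\right) = 4 - - 4 C = 4 + 4 C$)
$- 555 k{\left(4 \right)} = - 555 \left(4 + 4 \cdot 4\right) = - 555 \left(4 + 16\right) = \left(-555\right) 20 = -11100$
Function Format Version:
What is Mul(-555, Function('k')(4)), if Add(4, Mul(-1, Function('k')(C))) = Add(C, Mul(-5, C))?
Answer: -11100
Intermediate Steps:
Function('k')(C) = Add(4, Mul(4, C)) (Function('k')(C) = Add(4, Mul(-1, Add(C, Mul(-5, C)))) = Add(4, Mul(-1, Mul(-4, C))) = Add(4, Mul(4, C)))
Mul(-555, Function('k')(4)) = Mul(-555, Add(4, Mul(4, 4))) = Mul(-555, Add(4, 16)) = Mul(-555, 20) = -11100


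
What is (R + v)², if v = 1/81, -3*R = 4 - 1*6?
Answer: 3025/6561 ≈ 0.46106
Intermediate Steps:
R = ⅔ (R = -(4 - 1*6)/3 = -(4 - 6)/3 = -⅓*(-2) = ⅔ ≈ 0.66667)
v = 1/81 ≈ 0.012346
(R + v)² = (⅔ + 1/81)² = (55/81)² = 3025/6561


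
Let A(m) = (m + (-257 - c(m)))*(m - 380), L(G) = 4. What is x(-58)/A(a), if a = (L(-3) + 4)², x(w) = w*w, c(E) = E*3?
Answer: 841/30415 ≈ 0.027651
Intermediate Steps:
c(E) = 3*E
x(w) = w²
a = 64 (a = (4 + 4)² = 8² = 64)
A(m) = (-380 + m)*(-257 - 2*m) (A(m) = (m + (-257 - 3*m))*(m - 380) = (m + (-257 - 3*m))*(-380 + m) = (-257 - 2*m)*(-380 + m) = (-380 + m)*(-257 - 2*m))
x(-58)/A(a) = (-58)²/(97660 - 2*64² + 503*64) = 3364/(97660 - 2*4096 + 32192) = 3364/(97660 - 8192 + 32192) = 3364/121660 = 3364*(1/121660) = 841/30415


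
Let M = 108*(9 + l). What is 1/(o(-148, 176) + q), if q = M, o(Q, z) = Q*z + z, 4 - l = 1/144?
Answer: -4/97875 ≈ -4.0868e-5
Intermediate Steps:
l = 575/144 (l = 4 - 1/144 = 575/144 ≈ 3.9931)
o(Q, z) = z + Q*z
M = 5613/4 (M = 108*(9 + 575/144) = 108*(1871/144) = 5613/4 ≈ 1403.3)
q = 5613/4 ≈ 1403.3
1/(o(-148, 176) + q) = 1/(176*(1 - 148) + 5613/4) = 1/(176*(-147) + 5613/4) = 1/(-25872 + 5613/4) = 1/(-97875/4) = -4/97875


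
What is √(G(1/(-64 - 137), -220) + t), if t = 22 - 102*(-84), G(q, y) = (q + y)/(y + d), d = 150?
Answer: √1701140680470/14070 ≈ 92.699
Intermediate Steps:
G(q, y) = (q + y)/(150 + y) (G(q, y) = (q + y)/(y + 150) = (q + y)/(150 + y))
t = 8590 (t = 22 + 8568 = 8590)
√(G(1/(-64 - 137), -220) + t) = √((1/(-64 - 137) - 220)/(150 - 220) + 8590) = √((1/(-201) - 220)/(-70) + 8590) = √(-(-1/201 - 220)/70 + 8590) = √(-1/70*(-44221/201) + 8590) = √(44221/14070 + 8590) = √(120905521/14070) = √1701140680470/14070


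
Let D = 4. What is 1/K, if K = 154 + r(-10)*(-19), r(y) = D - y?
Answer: -1/112 ≈ -0.0089286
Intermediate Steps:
r(y) = 4 - y
K = -112 (K = 154 + (4 - 1*(-10))*(-19) = 154 + (4 + 10)*(-19) = 154 + 14*(-19) = 154 - 266 = -112)
1/K = 1/(-112) = -1/112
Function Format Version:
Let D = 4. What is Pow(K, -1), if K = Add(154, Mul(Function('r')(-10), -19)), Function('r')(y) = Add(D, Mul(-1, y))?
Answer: Rational(-1, 112) ≈ -0.0089286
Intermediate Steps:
Function('r')(y) = Add(4, Mul(-1, y))
K = -112 (K = Add(154, Mul(Add(4, Mul(-1, -10)), -19)) = Add(154, Mul(Add(4, 10), -19)) = Add(154, Mul(14, -19)) = Add(154, -266) = -112)
Pow(K, -1) = Pow(-112, -1) = Rational(-1, 112)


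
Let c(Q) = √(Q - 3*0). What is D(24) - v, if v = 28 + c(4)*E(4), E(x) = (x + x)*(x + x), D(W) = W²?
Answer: 420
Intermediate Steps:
E(x) = 4*x² (E(x) = (2*x)*(2*x) = 4*x²)
c(Q) = √Q (c(Q) = √(Q + 0) = √Q)
v = 156 (v = 28 + √4*(4*4²) = 28 + 2*(4*16) = 28 + 2*64 = 28 + 128 = 156)
D(24) - v = 24² - 1*156 = 576 - 156 = 420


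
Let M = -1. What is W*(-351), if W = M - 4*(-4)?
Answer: -5265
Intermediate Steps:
W = 15 (W = -1 - 4*(-4) = -1 + 16 = 15)
W*(-351) = 15*(-351) = -5265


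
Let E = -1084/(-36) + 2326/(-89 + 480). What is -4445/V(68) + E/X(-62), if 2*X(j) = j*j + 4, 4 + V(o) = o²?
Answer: -35129603/37238058 ≈ -0.94338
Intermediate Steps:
E = 126895/3519 (E = -1084*(-1/36) + 2326/391 = 271/9 + 2326*(1/391) = 271/9 + 2326/391 = 126895/3519 ≈ 36.060)
V(o) = -4 + o²
X(j) = 2 + j²/2 (X(j) = (j*j + 4)/2 = (j² + 4)/2 = (4 + j²)/2 = 2 + j²/2)
-4445/V(68) + E/X(-62) = -4445/(-4 + 68²) + 126895/(3519*(2 + (½)*(-62)²)) = -4445/(-4 + 4624) + 126895/(3519*(2 + (½)*3844)) = -4445/4620 + 126895/(3519*(2 + 1922)) = -4445*1/4620 + (126895/3519)/1924 = -127/132 + (126895/3519)*(1/1924) = -127/132 + 126895/6770556 = -35129603/37238058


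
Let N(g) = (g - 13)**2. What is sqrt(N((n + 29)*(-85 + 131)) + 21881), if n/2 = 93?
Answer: 3*sqrt(10841890) ≈ 9878.1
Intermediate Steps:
n = 186 (n = 2*93 = 186)
N(g) = (-13 + g)**2
sqrt(N((n + 29)*(-85 + 131)) + 21881) = sqrt((-13 + (186 + 29)*(-85 + 131))**2 + 21881) = sqrt((-13 + 215*46)**2 + 21881) = sqrt((-13 + 9890)**2 + 21881) = sqrt(9877**2 + 21881) = sqrt(97555129 + 21881) = sqrt(97577010) = 3*sqrt(10841890)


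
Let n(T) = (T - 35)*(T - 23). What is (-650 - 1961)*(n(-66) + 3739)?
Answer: -33232808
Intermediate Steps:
n(T) = (-35 + T)*(-23 + T)
(-650 - 1961)*(n(-66) + 3739) = (-650 - 1961)*((805 + (-66)² - 58*(-66)) + 3739) = -2611*((805 + 4356 + 3828) + 3739) = -2611*(8989 + 3739) = -2611*12728 = -33232808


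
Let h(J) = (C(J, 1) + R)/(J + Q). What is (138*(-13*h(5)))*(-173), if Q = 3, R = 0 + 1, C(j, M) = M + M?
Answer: 465543/4 ≈ 1.1639e+5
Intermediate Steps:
C(j, M) = 2*M
R = 1
h(J) = 3/(3 + J) (h(J) = (2*1 + 1)/(J + 3) = (2 + 1)/(3 + J) = 3/(3 + J))
(138*(-13*h(5)))*(-173) = (138*(-39/(3 + 5)))*(-173) = (138*(-39/8))*(-173) = -2691/4*(-173) = 465543/4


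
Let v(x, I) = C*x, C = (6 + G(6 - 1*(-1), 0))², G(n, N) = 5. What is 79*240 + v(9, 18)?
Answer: 20049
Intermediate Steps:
C = 121 (C = (6 + 5)² = 11² = 121)
v(x, I) = 121*x
79*240 + v(9, 18) = 79*240 + 121*9 = 18960 + 1089 = 20049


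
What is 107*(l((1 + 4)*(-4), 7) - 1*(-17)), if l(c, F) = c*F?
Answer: -13161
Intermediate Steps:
l(c, F) = F*c
107*(l((1 + 4)*(-4), 7) - 1*(-17)) = 107*(7*((1 + 4)*(-4)) - 1*(-17)) = 107*(7*(5*(-4)) + 17) = 107*(7*(-20) + 17) = 107*(-140 + 17) = 107*(-123) = -13161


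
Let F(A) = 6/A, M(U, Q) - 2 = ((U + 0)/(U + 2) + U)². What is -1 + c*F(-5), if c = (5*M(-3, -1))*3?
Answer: -37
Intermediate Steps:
M(U, Q) = 2 + (U + U/(2 + U))² (M(U, Q) = 2 + ((U + 0)/(U + 2) + U)² = 2 + (U/(2 + U) + U)² = 2 + (U + U/(2 + U))²)
c = 30 (c = (5*(2 + (-3)²*(3 - 3)²/(2 - 3)²))*3 = (5*(2 + 9*0²/(-1)²))*3 = (5*(2 + 9*1*0))*3 = (5*(2 + 0))*3 = (5*2)*3 = 10*3 = 30)
-1 + c*F(-5) = -1 + 30*(6/(-5)) = -1 + 30*(6*(-⅕)) = -1 + 30*(-6/5) = -1 - 36 = -37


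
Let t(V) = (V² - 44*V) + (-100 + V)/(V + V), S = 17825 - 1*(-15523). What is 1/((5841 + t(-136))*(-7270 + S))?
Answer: 2/1581467329 ≈ 1.2646e-9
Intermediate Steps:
S = 33348 (S = 17825 + 15523 = 33348)
t(V) = V² - 44*V + (-100 + V)/(2*V) (t(V) = (V² - 44*V) + (-100 + V)/((2*V)) = (V² - 44*V) + (-100 + V)*(1/(2*V)) = (V² - 44*V) + (-100 + V)/(2*V) = V² - 44*V + (-100 + V)/(2*V))
1/((5841 + t(-136))*(-7270 + S)) = 1/((5841 + (½ + (-136)² - 50/(-136) - 44*(-136)))*(-7270 + 33348)) = 1/((5841 + (½ + 18496 - 50*(-1/136) + 5984))*26078) = 1/((5841 + (½ + 18496 + 25/68 + 5984))*26078) = 1/((5841 + 1664699/68)*26078) = 1/((2061887/68)*26078) = 1/(1581467329/2) = 2/1581467329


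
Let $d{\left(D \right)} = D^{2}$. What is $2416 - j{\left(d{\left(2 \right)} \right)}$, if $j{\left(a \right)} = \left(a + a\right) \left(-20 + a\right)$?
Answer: $2544$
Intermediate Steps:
$j{\left(a \right)} = 2 a \left(-20 + a\right)$
$2416 - j{\left(d{\left(2 \right)} \right)} = 2416 - 2 \cdot 2^{2} \left(-20 + 2^{2}\right) = 2416 - 2 \cdot 4 \left(-20 + 4\right) = 2416 - 2 \cdot 4 \left(-16\right) = 2416 - -128 = 2416 + 128 = 2544$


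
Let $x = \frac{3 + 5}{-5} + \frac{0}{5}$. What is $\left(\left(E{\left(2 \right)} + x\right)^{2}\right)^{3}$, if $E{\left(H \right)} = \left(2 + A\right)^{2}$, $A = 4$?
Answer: $\frac{25892303048704}{15625} \approx 1.6571 \cdot 10^{9}$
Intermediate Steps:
$x = - \frac{8}{5}$ ($x = 8 \left(- \frac{1}{5}\right) + 0 \cdot \frac{1}{5} = - \frac{8}{5} + 0 = - \frac{8}{5} \approx -1.6$)
$E{\left(H \right)} = 36$ ($E{\left(H \right)} = \left(2 + 4\right)^{2} = 6^{2} = 36$)
$\left(\left(E{\left(2 \right)} + x\right)^{2}\right)^{3} = \left(\left(36 - \frac{8}{5}\right)^{2}\right)^{3} = \left(\left(\frac{172}{5}\right)^{2}\right)^{3} = \left(\frac{29584}{25}\right)^{3} = \frac{25892303048704}{15625}$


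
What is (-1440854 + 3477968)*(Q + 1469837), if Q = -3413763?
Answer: -3959998869564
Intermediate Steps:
(-1440854 + 3477968)*(Q + 1469837) = (-1440854 + 3477968)*(-3413763 + 1469837) = 2037114*(-1943926) = -3959998869564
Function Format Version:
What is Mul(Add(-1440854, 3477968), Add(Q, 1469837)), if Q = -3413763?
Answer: -3959998869564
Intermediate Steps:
Mul(Add(-1440854, 3477968), Add(Q, 1469837)) = Mul(Add(-1440854, 3477968), Add(-3413763, 1469837)) = Mul(2037114, -1943926) = -3959998869564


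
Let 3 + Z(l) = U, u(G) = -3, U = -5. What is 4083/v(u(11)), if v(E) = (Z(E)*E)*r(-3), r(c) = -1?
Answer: -1361/8 ≈ -170.13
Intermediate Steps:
Z(l) = -8 (Z(l) = -3 - 5 = -8)
v(E) = 8*E (v(E) = -8*E*(-1) = 8*E)
4083/v(u(11)) = 4083/((8*(-3))) = 4083/(-24) = 4083*(-1/24) = -1361/8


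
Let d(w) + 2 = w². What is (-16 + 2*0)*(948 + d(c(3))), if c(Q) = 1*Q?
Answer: -15280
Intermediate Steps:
c(Q) = Q
d(w) = -2 + w²
(-16 + 2*0)*(948 + d(c(3))) = (-16 + 2*0)*(948 + (-2 + 3²)) = (-16 + 0)*(948 + (-2 + 9)) = -16*(948 + 7) = -16*955 = -15280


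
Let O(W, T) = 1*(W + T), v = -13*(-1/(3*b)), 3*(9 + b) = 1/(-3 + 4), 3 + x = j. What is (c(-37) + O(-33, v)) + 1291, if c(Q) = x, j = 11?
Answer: 2531/2 ≈ 1265.5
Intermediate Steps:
x = 8 (x = -3 + 11 = 8)
c(Q) = 8
b = -26/3 (b = -9 + 1/(3*(-3 + 4)) = -9 + (⅓)/1 = -9 + (⅓)*1 = -9 + ⅓ = -26/3 ≈ -8.6667)
v = -½ (v = -13/((-26/3*(-3))) = -13/26 = -13*1/26 = -½ ≈ -0.50000)
O(W, T) = T + W (O(W, T) = 1*(T + W) = T + W)
(c(-37) + O(-33, v)) + 1291 = (8 + (-½ - 33)) + 1291 = (8 - 67/2) + 1291 = -51/2 + 1291 = 2531/2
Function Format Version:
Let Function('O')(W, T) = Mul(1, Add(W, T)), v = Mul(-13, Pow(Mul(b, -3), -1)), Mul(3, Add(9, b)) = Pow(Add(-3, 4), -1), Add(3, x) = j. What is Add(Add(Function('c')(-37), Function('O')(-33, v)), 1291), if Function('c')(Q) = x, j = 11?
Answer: Rational(2531, 2) ≈ 1265.5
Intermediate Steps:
x = 8 (x = Add(-3, 11) = 8)
Function('c')(Q) = 8
b = Rational(-26, 3) (b = Add(-9, Mul(Rational(1, 3), Pow(Add(-3, 4), -1))) = Add(-9, Mul(Rational(1, 3), Pow(1, -1))) = Add(-9, Mul(Rational(1, 3), 1)) = Add(-9, Rational(1, 3)) = Rational(-26, 3) ≈ -8.6667)
v = Rational(-1, 2) (v = Mul(-13, Pow(Mul(Rational(-26, 3), -3), -1)) = Mul(-13, Pow(26, -1)) = Mul(-13, Rational(1, 26)) = Rational(-1, 2) ≈ -0.50000)
Function('O')(W, T) = Add(T, W) (Function('O')(W, T) = Mul(1, Add(T, W)) = Add(T, W))
Add(Add(Function('c')(-37), Function('O')(-33, v)), 1291) = Add(Add(8, Add(Rational(-1, 2), -33)), 1291) = Add(Add(8, Rational(-67, 2)), 1291) = Add(Rational(-51, 2), 1291) = Rational(2531, 2)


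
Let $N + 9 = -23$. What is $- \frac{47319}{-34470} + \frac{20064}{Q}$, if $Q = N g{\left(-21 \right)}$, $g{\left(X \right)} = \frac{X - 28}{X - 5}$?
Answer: $- \frac{186537103}{563010} \approx -331.32$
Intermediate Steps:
$N = -32$ ($N = -9 - 23 = -32$)
$g{\left(X \right)} = \frac{-28 + X}{-5 + X}$
$Q = - \frac{784}{13}$ ($Q = - 32 \frac{-28 - 21}{-5 - 21} = - 32 \frac{1}{-26} \left(-49\right) = - 32 \left(\left(- \frac{1}{26}\right) \left(-49\right)\right) = \left(-32\right) \frac{49}{26} = - \frac{784}{13} \approx -60.308$)
$- \frac{47319}{-34470} + \frac{20064}{Q} = - \frac{47319}{-34470} + \frac{20064}{- \frac{784}{13}} = \left(-47319\right) \left(- \frac{1}{34470}\right) + 20064 \left(- \frac{13}{784}\right) = \frac{15773}{11490} - \frac{16302}{49} = - \frac{186537103}{563010}$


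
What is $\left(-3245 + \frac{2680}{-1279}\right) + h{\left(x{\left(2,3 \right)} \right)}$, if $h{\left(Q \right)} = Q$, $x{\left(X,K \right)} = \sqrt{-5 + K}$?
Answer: $- \frac{4153035}{1279} + i \sqrt{2} \approx -3247.1 + 1.4142 i$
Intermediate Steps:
$\left(-3245 + \frac{2680}{-1279}\right) + h{\left(x{\left(2,3 \right)} \right)} = \left(-3245 + \frac{2680}{-1279}\right) + \sqrt{-5 + 3} = \left(-3245 + 2680 \left(- \frac{1}{1279}\right)\right) + \sqrt{-2} = \left(-3245 - \frac{2680}{1279}\right) + i \sqrt{2} = - \frac{4153035}{1279} + i \sqrt{2}$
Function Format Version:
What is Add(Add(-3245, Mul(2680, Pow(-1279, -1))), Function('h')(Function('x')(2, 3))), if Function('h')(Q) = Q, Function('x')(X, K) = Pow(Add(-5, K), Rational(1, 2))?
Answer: Add(Rational(-4153035, 1279), Mul(I, Pow(2, Rational(1, 2)))) ≈ Add(-3247.1, Mul(1.4142, I))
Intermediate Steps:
Add(Add(-3245, Mul(2680, Pow(-1279, -1))), Function('h')(Function('x')(2, 3))) = Add(Add(-3245, Mul(2680, Pow(-1279, -1))), Pow(Add(-5, 3), Rational(1, 2))) = Add(Add(-3245, Mul(2680, Rational(-1, 1279))), Pow(-2, Rational(1, 2))) = Add(Add(-3245, Rational(-2680, 1279)), Mul(I, Pow(2, Rational(1, 2)))) = Add(Rational(-4153035, 1279), Mul(I, Pow(2, Rational(1, 2))))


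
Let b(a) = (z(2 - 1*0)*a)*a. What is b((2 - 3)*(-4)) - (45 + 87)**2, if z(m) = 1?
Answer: -17408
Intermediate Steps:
b(a) = a**2 (b(a) = (1*a)*a = a*a = a**2)
b((2 - 3)*(-4)) - (45 + 87)**2 = ((2 - 3)*(-4))**2 - (45 + 87)**2 = (-1*(-4))**2 - 1*132**2 = 4**2 - 1*17424 = 16 - 17424 = -17408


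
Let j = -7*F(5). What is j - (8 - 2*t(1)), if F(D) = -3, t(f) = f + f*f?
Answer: 17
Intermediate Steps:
t(f) = f + f²
j = 21 (j = -7*(-3) = 21)
j - (8 - 2*t(1)) = 21 - (8 - 2*(1 + 1)) = 21 - (8 - 2*2) = 21 - (8 - 4) = 21 - 1*4 = 21 - 4 = 17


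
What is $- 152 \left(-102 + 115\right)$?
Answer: $-1976$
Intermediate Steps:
$- 152 \left(-102 + 115\right) = \left(-152\right) 13 = -1976$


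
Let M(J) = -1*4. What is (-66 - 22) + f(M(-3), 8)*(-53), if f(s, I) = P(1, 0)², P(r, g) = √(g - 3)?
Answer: 71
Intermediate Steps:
M(J) = -4
P(r, g) = √(-3 + g)
f(s, I) = -3 (f(s, I) = (√(-3 + 0))² = (√(-3))² = (I*√3)² = -3)
(-66 - 22) + f(M(-3), 8)*(-53) = (-66 - 22) - 3*(-53) = -88 + 159 = 71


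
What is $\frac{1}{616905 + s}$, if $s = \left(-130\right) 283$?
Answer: $\frac{1}{580115} \approx 1.7238 \cdot 10^{-6}$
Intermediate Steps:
$s = -36790$
$\frac{1}{616905 + s} = \frac{1}{616905 - 36790} = \frac{1}{580115}$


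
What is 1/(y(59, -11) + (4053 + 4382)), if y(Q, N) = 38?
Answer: 1/8473 ≈ 0.00011802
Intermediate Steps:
1/(y(59, -11) + (4053 + 4382)) = 1/(38 + (4053 + 4382)) = 1/(38 + 8435) = 1/8473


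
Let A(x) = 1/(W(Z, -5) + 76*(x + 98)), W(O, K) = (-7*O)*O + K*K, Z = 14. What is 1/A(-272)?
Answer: -14571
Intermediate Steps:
W(O, K) = K² - 7*O² (W(O, K) = -7*O² + K² = K² - 7*O²)
A(x) = 1/(6101 + 76*x) (A(x) = 1/(((-5)² - 7*14²) + 76*(x + 98)) = 1/((25 - 7*196) + 76*(98 + x)) = 1/((25 - 1372) + (7448 + 76*x)) = 1/(-1347 + (7448 + 76*x)) = 1/(6101 + 76*x))
1/A(-272) = 1/(1/(6101 + 76*(-272))) = 1/(1/(6101 - 20672)) = 1/(1/(-14571)) = 1/(-1/14571) = -14571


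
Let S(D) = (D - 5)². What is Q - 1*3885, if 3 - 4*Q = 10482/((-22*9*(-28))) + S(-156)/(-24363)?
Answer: -116592806467/30015216 ≈ -3884.5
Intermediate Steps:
S(D) = (-5 + D)²
Q = 16307693/30015216 (Q = ¾ - (10482/((-22*9*(-28))) + (-5 - 156)²/(-24363))/4 = ¾ - (10482/((-198*(-28))) + (-161)²*(-1/24363))/4 = ¾ - (10482/5544 + 25921*(-1/24363))/4 = ¾ - (10482*(1/5544) - 25921/24363)/4 = ¾ - (1747/924 - 25921/24363)/4 = ¾ - ¼*6203719/7503804 = ¾ - 6203719/30015216 = 16307693/30015216 ≈ 0.54331)
Q - 1*3885 = 16307693/30015216 - 1*3885 = 16307693/30015216 - 3885 = -116592806467/30015216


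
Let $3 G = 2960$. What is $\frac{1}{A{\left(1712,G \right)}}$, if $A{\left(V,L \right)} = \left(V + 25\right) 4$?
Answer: $\frac{1}{6948} \approx 0.00014393$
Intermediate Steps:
$G = \frac{2960}{3}$ ($G = \frac{1}{3} \cdot 2960 = \frac{2960}{3} \approx 986.67$)
$A{\left(V,L \right)} = 100 + 4 V$ ($A{\left(V,L \right)} = \left(25 + V\right) 4 = 100 + 4 V$)
$\frac{1}{A{\left(1712,G \right)}} = \frac{1}{100 + 4 \cdot 1712} = \frac{1}{100 + 6848} = \frac{1}{6948}$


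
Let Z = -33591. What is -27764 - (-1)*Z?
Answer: -61355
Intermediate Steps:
-27764 - (-1)*Z = -27764 - (-1)*(-33591) = -27764 - 1*33591 = -27764 - 33591 = -61355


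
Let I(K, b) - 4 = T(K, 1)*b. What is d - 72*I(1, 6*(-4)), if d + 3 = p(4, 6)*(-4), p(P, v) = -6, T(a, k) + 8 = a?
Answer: -12363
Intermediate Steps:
T(a, k) = -8 + a
d = 21 (d = -3 - 6*(-4) = -3 + 24 = 21)
I(K, b) = 4 + b*(-8 + K) (I(K, b) = 4 + (-8 + K)*b = 4 + b*(-8 + K))
d - 72*I(1, 6*(-4)) = 21 - 72*(4 + (6*(-4))*(-8 + 1)) = 21 - 72*(4 - 24*(-7)) = 21 - 72*(4 + 168) = 21 - 72*172 = 21 - 12384 = -12363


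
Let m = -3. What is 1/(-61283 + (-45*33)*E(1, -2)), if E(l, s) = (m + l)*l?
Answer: -1/58313 ≈ -1.7149e-5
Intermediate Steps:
E(l, s) = l*(-3 + l) (E(l, s) = (-3 + l)*l = l*(-3 + l))
1/(-61283 + (-45*33)*E(1, -2)) = 1/(-61283 + (-45*33)*(1*(-3 + 1))) = 1/(-61283 - 1485*(-2)) = 1/(-61283 + 2970) = 1/(-58313) = -1/58313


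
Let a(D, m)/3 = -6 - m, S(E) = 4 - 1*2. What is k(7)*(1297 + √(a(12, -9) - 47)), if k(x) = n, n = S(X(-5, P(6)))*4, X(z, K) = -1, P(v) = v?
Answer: 10376 + 8*I*√38 ≈ 10376.0 + 49.315*I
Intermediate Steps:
S(E) = 2 (S(E) = 4 - 2 = 2)
a(D, m) = -18 - 3*m (a(D, m) = 3*(-6 - m) = -18 - 3*m)
n = 8 (n = 2*4 = 8)
k(x) = 8
k(7)*(1297 + √(a(12, -9) - 47)) = 8*(1297 + √((-18 - 3*(-9)) - 47)) = 8*(1297 + √((-18 + 27) - 47)) = 8*(1297 + √(9 - 47)) = 8*(1297 + √(-38)) = 8*(1297 + I*√38) = 10376 + 8*I*√38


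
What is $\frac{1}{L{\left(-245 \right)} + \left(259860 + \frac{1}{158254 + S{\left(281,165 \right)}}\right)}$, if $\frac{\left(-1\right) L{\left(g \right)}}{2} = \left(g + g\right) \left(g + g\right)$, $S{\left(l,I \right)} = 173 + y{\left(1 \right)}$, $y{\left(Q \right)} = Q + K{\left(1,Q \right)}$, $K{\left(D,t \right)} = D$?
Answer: $- \frac{158429}{34908245859} \approx -4.5384 \cdot 10^{-6}$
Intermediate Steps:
$y{\left(Q \right)} = 1 + Q$ ($y{\left(Q \right)} = Q + 1 = 1 + Q$)
$S{\left(l,I \right)} = 175$ ($S{\left(l,I \right)} = 173 + \left(1 + 1\right) = 173 + 2 = 175$)
$L{\left(g \right)} = - 8 g^{2}$ ($L{\left(g \right)} = - 2 \left(g + g\right) \left(g + g\right) = - 2 \cdot 2 g 2 g = - 2 \cdot 4 g^{2} = - 8 g^{2}$)
$\frac{1}{L{\left(-245 \right)} + \left(259860 + \frac{1}{158254 + S{\left(281,165 \right)}}\right)} = \frac{1}{- 8 \left(-245\right)^{2} + \left(259860 + \frac{1}{158254 + 175}\right)} = \frac{1}{\left(-8\right) 60025 + \left(259860 + \frac{1}{158429}\right)} = \frac{1}{-480200 + \left(259860 + \frac{1}{158429}\right)} = \frac{1}{-480200 + \frac{41169359941}{158429}} = \frac{1}{- \frac{34908245859}{158429}} = - \frac{158429}{34908245859}$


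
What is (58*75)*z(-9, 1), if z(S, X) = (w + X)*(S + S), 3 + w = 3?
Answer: -78300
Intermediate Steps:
w = 0 (w = -3 + 3 = 0)
z(S, X) = 2*S*X (z(S, X) = (0 + X)*(S + S) = X*(2*S) = 2*S*X)
(58*75)*z(-9, 1) = (58*75)*(2*(-9)*1) = 4350*(-18) = -78300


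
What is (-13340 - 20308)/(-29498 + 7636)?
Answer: 16824/10931 ≈ 1.5391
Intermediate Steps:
(-13340 - 20308)/(-29498 + 7636) = -33648/(-21862) = -33648*(-1/21862) = 16824/10931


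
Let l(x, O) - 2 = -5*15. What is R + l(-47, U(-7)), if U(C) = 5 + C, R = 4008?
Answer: 3935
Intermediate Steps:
l(x, O) = -73 (l(x, O) = 2 - 5*15 = 2 - 75 = -73)
R + l(-47, U(-7)) = 4008 - 73 = 3935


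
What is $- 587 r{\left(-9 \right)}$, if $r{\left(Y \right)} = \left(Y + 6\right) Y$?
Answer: $-15849$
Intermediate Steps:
$r{\left(Y \right)} = Y \left(6 + Y\right)$ ($r{\left(Y \right)} = \left(6 + Y\right) Y = Y \left(6 + Y\right)$)
$- 587 r{\left(-9 \right)} = - 587 \left(- 9 \left(6 - 9\right)\right) = - 587 \left(\left(-9\right) \left(-3\right)\right) = \left(-587\right) 27 = -15849$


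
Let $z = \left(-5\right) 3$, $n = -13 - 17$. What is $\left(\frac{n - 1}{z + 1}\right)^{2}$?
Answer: $\frac{961}{196} \approx 4.9031$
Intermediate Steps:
$n = -30$
$z = -15$
$\left(\frac{n - 1}{z + 1}\right)^{2} = \left(\frac{-30 - 1}{-15 + 1}\right)^{2} = \left(- \frac{31}{-14}\right)^{2} = \left(\left(-31\right) \left(- \frac{1}{14}\right)\right)^{2} = \left(\frac{31}{14}\right)^{2} = \frac{961}{196}$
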